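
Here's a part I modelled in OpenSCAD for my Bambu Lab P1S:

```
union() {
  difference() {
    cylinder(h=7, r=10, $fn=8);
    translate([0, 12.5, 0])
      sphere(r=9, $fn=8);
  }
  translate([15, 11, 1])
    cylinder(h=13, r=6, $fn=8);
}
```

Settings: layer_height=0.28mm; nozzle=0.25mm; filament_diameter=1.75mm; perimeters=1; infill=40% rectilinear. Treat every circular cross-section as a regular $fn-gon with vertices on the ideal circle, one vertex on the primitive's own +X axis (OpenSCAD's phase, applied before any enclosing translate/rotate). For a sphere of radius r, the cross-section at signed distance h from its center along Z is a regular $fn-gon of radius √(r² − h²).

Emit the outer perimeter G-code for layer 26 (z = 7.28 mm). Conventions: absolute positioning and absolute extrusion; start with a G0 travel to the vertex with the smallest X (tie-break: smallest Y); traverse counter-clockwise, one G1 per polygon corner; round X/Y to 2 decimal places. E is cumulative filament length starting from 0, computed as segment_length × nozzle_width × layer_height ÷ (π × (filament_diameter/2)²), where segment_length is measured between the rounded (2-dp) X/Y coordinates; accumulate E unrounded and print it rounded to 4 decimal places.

At z = 7.28 mm: the cylinder is absent (z outside [0, 7]); the r=9 sphere at (0, 12.5) contributes a regular 8-gon of circumradius √(9²−7.28²) = 5.292; Taking the first minus the rest: the first operand is absent here, so nothing remains; the cylinder at (15, 11): section is a regular 8-gon, circumradius r=6; Combining (union): only the r=6 cylinder at (15, 11) is present, so the union is just that shape — 1 connected region. The outline is a single polygon with 8 vertices. Extrusion per mm of travel: 0.25 × 0.28 / (π × 0.875²) = 0.029103. Accumulating E over each segment gives final E = 1.0688.

G0 X9.00 Y11.00 Z7.28
G1 X10.76 Y6.76 E0.1336
G1 X15.00 Y5.00 E0.2672
G1 X19.24 Y6.76 E0.4008
G1 X21.00 Y11.00 E0.5344
G1 X19.24 Y15.24 E0.6680
G1 X15.00 Y17.00 E0.8016
G1 X10.76 Y15.24 E0.9352
G1 X9.00 Y11.00 E1.0688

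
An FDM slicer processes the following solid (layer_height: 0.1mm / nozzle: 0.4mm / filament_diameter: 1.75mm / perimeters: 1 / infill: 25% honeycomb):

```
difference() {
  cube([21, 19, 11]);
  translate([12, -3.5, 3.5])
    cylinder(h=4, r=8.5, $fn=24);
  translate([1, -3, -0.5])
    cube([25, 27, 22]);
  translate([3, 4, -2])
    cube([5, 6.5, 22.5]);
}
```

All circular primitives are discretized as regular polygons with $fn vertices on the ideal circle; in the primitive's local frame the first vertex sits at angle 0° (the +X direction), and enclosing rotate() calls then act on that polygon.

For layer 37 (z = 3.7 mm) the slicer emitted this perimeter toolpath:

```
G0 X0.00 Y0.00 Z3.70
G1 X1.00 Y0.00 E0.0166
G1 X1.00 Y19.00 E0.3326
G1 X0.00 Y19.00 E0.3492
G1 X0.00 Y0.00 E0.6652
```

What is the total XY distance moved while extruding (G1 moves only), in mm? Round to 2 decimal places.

40.00 mm

Sum the Euclidean lengths of each G1 segment: total = 40.00 mm.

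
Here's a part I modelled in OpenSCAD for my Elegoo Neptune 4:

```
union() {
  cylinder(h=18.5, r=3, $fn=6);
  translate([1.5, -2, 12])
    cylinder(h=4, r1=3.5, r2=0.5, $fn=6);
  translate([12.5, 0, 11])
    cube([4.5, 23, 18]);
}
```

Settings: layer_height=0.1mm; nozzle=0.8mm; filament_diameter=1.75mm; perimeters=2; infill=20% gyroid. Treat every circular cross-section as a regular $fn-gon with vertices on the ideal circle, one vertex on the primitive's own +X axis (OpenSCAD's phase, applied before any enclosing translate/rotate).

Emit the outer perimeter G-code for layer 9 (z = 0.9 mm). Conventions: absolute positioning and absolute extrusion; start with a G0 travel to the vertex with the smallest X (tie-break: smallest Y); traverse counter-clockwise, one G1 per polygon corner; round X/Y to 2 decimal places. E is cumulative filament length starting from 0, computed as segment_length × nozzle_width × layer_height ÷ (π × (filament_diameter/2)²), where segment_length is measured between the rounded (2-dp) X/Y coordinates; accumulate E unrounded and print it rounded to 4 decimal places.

At z = 0.9 mm: the cylinder: section is a regular 6-gon, circumradius r=3; the cone at (1.5, -2) is not intersected at this z (z outside [12, 16]); the cube at (12.5, 0) is not intersected at this z (z outside [11, 29]); Merging all regions: only the r=3 cylinder is present, so the union is just that shape — 1 connected region. The outline is a single polygon with 6 vertices. Extrusion per mm of travel: 0.8 × 0.1 / (π × 0.875²) = 0.033260. Accumulating E over each segment gives final E = 0.5989.

G0 X-3.00 Y0.00 Z0.90
G1 X-1.50 Y-2.60 E0.0998
G1 X1.50 Y-2.60 E0.1996
G1 X3.00 Y0.00 E0.2995
G1 X1.50 Y2.60 E0.3993
G1 X-1.50 Y2.60 E0.4991
G1 X-3.00 Y0.00 E0.5989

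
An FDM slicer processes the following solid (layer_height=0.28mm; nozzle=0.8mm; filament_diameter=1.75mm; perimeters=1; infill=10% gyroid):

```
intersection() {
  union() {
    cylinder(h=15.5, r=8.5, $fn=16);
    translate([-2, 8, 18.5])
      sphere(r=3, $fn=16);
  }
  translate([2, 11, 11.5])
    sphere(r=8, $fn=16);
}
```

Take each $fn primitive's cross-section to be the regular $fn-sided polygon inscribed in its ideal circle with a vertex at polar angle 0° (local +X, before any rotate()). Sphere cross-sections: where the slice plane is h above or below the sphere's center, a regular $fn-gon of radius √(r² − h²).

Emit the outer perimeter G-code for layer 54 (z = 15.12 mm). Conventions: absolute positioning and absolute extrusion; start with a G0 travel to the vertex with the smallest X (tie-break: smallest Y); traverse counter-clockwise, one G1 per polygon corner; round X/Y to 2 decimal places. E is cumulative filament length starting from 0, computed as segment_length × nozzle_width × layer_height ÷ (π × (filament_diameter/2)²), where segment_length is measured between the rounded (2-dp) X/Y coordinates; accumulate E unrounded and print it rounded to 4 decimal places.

At z = 15.12 mm: the r=8.5 cylinder contributes a regular 16-gon of circumradius 8.5; the sphere at (-2, 8) does not reach this height (|z−center|=3.380 > r=3); Taking the union: only the r=8.5 cylinder is present, so the union is just that shape — 1 connected region; the sphere at (2, 11): section is a regular 16-gon, circumradius = √(r²−h²) = √(8²−3.62²) = 7.134; Keeping only the common overlap: the r=8 sphere at (2, 11) partially overlaps the result so far; clipping to the common part keeps 30.97 mm² — 1 connected region. The outline is a single polygon with 10 vertices. Extrusion per mm of travel: 0.8 × 0.28 / (π × 0.875²) = 0.093128. Accumulating E over each segment gives final E = 2.1843.

G0 X-3.99 Y7.36 Z15.12
G1 X-3.04 Y5.96 E0.1576
G1 X-0.73 Y4.41 E0.4166
G1 X2.00 Y3.87 E0.6758
G1 X4.73 Y4.41 E0.9350
G1 X6.36 Y5.49 E1.1171
G1 X6.01 Y6.01 E1.1754
G1 X3.25 Y7.85 E1.4844
G1 X0.00 Y8.50 E1.7930
G1 X-3.25 Y7.85 E2.1017
G1 X-3.99 Y7.36 E2.1843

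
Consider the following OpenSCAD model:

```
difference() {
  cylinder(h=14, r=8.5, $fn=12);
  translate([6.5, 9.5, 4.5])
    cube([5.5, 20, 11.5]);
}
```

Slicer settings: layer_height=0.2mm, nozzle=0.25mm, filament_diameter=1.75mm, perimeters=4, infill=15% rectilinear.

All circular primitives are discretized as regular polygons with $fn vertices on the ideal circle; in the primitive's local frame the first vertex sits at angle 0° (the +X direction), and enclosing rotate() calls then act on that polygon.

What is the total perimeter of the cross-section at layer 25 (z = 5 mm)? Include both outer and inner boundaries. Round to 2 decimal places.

52.80 mm

At z = 5 mm: the r=8.5 cylinder contributes a regular 12-gon of circumradius 8.5 (perimeter = 2·12·8.500·sin(180°/12) = 52.80 mm); the cube at (6.5, 9.5) is present — its section is the full 5.5×20 rectangle (perimeter 51.00 mm); Taking the first minus the rest: starting from the r=8.5 cylinder, the 5.5×20 cube at (6.5, 9.5) misses the remaining region (no effect) — boundary = 52.80 mm. Overall, the cross-section is a single solid region. Total boundary length (outer) = 52.80 mm.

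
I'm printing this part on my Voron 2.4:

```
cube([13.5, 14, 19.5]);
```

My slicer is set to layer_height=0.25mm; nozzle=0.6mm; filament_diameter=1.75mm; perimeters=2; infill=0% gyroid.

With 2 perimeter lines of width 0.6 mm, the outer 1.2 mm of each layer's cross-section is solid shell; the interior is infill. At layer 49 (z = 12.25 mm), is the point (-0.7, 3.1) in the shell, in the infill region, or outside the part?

At z = 12.25 mm: the cube (footprint 13.5×14) is included at this height. Overall, the cross-section is a single solid region. The nearest boundary edge runs (0.00, 14.00)→(0.00, 0.00); distance from the point to it = 0.70 mm. The point is not inside any of the regions above, so it lies outside the cross-section (0.70 mm from the nearest boundary).

outside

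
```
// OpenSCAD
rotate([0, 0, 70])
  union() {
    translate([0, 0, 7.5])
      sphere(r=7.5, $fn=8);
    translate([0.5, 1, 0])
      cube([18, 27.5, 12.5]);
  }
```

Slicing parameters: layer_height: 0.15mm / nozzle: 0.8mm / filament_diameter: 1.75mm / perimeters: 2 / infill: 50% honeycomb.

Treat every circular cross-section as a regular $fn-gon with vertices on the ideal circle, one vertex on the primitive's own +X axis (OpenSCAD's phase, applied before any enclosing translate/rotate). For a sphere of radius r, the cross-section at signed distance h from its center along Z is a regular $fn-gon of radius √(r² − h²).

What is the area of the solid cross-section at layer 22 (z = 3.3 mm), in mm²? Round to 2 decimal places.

585.47 mm²

At z = 3.3 mm: the sphere: section is a regular 8-gon, circumradius = √(r²−h²) = √(7.5²−4.2²) = 6.214 (area = (8/2)·6.214²·sin(360°/8) = 109.21 mm²); the 18×27.5 cube at (0.5, 1) contributes its full rectangle (area 495.00 mm²); Merging all regions: the regions partially overlap — summed areas 604.21 mm² minus the doubly-counted overlap 18.74 mm² gives 585.47 mm² — area = 585.47 mm²; (whole slice rotated 70° about Z — lengths, areas and connectivity unchanged). Overall, the cross-section is a single solid region. Net area = 585.47 mm².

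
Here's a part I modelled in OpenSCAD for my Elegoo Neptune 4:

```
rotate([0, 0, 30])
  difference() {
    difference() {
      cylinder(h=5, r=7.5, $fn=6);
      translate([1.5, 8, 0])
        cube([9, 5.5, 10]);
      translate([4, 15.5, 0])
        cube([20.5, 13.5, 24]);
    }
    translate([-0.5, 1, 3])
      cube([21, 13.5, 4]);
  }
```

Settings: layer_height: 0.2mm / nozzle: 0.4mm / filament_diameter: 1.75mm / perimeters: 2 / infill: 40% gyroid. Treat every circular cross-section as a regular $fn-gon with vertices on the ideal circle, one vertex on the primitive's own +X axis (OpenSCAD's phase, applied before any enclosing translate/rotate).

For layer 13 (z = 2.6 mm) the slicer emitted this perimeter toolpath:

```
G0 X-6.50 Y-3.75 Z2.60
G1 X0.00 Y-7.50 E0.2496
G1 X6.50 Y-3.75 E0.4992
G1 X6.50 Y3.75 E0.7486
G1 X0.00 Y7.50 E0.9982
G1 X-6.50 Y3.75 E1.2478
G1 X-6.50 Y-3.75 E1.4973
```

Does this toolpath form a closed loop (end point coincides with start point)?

yes

Start point (G0): (-6.50, -3.75). End point (last G1): the path returns to the start — closed.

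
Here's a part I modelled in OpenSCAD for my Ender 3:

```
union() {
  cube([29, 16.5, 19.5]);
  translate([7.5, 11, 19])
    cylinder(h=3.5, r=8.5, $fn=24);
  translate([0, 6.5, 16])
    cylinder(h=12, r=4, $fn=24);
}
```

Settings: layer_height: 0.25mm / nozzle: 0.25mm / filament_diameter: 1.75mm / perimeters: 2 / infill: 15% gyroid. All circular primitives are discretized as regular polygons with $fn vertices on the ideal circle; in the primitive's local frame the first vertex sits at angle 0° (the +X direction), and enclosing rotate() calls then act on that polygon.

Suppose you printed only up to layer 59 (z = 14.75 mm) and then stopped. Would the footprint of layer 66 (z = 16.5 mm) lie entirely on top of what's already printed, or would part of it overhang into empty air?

Compare the two slices. At z = 14.75: the cube (footprint 29×16.5) is included at this height (area 478.50 mm²); the cylinder at (7.5, 11) is not intersected at this z (z outside [19, 22.5]); the cylinder at (0, 6.5) is not intersected at this z (z outside [16, 28]); Taking the union: only the 29×16.5 cube is present, so the union is just that shape — area = 478.50 mm². At z = 16.5: the cube (footprint 29×16.5) is included at this height (area 478.50 mm²); the cylinder at (7.5, 11) is not intersected at this z (z outside [19, 22.5]); the cylinder at (0, 6.5): section is a regular 24-gon, circumradius r=4 (area = (24/2)·4.000²·sin(360°/24) = 49.69 mm²); Taking the union: the regions partially overlap — summed areas 528.19 mm² minus the doubly-counted overlap 24.85 mm² gives 503.35 mm² — area = 503.35 mm². Checking containment: at z = 16.5 the cross-section extends beyond the z = 14.75 cross-section by about 24.85 mm².

part overhangs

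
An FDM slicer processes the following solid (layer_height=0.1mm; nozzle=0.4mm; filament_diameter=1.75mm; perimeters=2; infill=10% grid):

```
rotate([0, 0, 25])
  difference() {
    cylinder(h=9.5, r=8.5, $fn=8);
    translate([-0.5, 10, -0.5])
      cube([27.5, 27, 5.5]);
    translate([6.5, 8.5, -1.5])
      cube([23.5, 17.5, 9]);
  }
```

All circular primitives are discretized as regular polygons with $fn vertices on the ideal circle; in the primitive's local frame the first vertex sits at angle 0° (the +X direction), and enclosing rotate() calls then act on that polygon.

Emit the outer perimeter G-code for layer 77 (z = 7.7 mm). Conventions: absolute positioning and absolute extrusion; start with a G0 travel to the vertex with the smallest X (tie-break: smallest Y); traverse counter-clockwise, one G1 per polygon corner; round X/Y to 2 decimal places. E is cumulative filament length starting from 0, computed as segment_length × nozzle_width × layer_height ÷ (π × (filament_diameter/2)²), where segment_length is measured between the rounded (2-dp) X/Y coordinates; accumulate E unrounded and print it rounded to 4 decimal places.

G0 X-7.99 Y2.91 Z7.70
G1 X-7.70 Y-3.59 E0.1082
G1 X-2.91 Y-7.99 E0.2164
G1 X3.59 Y-7.70 E0.3246
G1 X7.99 Y-2.91 E0.4327
G1 X7.70 Y3.59 E0.5409
G1 X2.91 Y7.99 E0.6491
G1 X-3.59 Y7.70 E0.7573
G1 X-7.99 Y2.91 E0.8655

At z = 7.7 mm: the r=8.5 cylinder contributes a regular 8-gon of circumradius 8.5; the cube at (-0.5, 10) is absent (z outside [-0.5, 5]); the cube at (6.5, 8.5) does not reach this height (z outside [-1.5, 7.5]); Taking the first minus the rest: none of the subtracted shapes is present at this height, so the r=8.5 cylinder is unchanged — 1 connected region; (rotated 25° about Z; rotation is an isometry so areas/perimeters/island counts are preserved). The outline is a single polygon with 8 vertices. Extrusion per mm of travel: 0.4 × 0.1 / (π × 0.875²) = 0.016630. Accumulating E over each segment gives final E = 0.8655.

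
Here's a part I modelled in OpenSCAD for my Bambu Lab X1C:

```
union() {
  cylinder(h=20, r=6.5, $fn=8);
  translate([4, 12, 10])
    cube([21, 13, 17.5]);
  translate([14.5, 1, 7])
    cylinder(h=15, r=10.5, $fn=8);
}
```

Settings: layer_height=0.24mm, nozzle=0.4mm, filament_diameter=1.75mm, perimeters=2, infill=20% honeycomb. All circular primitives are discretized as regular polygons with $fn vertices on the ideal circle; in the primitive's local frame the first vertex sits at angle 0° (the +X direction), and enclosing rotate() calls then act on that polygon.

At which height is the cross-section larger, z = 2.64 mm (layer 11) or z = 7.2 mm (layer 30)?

Layer 11 (z = 2.64): the r=6.5 cylinder gives a regular 8-gon of circumradius 6.5 (constant along its height) (area = (8/2)·6.500²·sin(360°/8) = 119.50 mm²); the cube at (4, 12) does not reach this height (z outside [10, 27.5]); the cylinder at (14.5, 1) does not reach this height (z outside [7, 22]); Merging all regions: only the r=6.5 cylinder is present, so the union is just that shape — area = 119.50 mm². So its area = 119.50 mm². Layer 30 (z = 7.2): the r=6.5 cylinder gives a regular 8-gon of circumradius 6.5 (constant along its height) (area = (8/2)·6.500²·sin(360°/8) = 119.50 mm²); the cube at (4, 12) is absent (z outside [10, 27.5]); the r=10.5 cylinder at (14.5, 1) contributes a regular 8-gon of circumradius 10.5 (area = (8/2)·10.500²·sin(360°/8) = 311.83 mm²); Taking the union: the regions partially overlap — summed areas 431.34 mm² minus the doubly-counted overlap 7.34 mm² gives 424.00 mm² — area = 424.00 mm². So its area = 424.00 mm². Layer 30 is larger (424.00 vs 119.50 mm²).

layer 30 (z = 7.2 mm)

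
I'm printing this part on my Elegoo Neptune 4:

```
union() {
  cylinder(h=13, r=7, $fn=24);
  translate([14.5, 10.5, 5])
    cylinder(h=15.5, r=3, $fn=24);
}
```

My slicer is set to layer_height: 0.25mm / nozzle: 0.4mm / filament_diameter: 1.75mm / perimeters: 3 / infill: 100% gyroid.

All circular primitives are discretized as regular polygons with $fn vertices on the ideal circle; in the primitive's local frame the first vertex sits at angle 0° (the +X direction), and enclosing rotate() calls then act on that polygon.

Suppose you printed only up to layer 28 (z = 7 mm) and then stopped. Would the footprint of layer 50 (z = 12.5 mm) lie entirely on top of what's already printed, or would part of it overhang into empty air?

entirely on top

Compare the two slices. At z = 7: the r=7 cylinder gives a regular 24-gon of circumradius 7 (constant along its height) (area = (24/2)·7.000²·sin(360°/24) = 152.19 mm²); the r=3 cylinder at (14.5, 10.5) contributes a regular 24-gon of circumradius 3 (area = (24/2)·3.000²·sin(360°/24) = 27.95 mm²); Combining (union): the 2 present regions are separate (no shared area or edge), so areas and boundary lengths simply add and each stays a separate island — area = 180.14 mm². At z = 12.5: the r=7 cylinder gives a regular 24-gon of circumradius 7 (constant along its height) (area = (24/2)·7.000²·sin(360°/24) = 152.19 mm²); the r=3 cylinder at (14.5, 10.5) contributes a regular 24-gon of circumradius 3 (area = (24/2)·3.000²·sin(360°/24) = 27.95 mm²); Merging all regions: the 2 present regions are separate (no shared area or edge), so areas and boundary lengths simply add and each stays a separate island — area = 180.14 mm². Checking containment: the cross-section at z = 12.5 is a subset of the cross-section at z = 7.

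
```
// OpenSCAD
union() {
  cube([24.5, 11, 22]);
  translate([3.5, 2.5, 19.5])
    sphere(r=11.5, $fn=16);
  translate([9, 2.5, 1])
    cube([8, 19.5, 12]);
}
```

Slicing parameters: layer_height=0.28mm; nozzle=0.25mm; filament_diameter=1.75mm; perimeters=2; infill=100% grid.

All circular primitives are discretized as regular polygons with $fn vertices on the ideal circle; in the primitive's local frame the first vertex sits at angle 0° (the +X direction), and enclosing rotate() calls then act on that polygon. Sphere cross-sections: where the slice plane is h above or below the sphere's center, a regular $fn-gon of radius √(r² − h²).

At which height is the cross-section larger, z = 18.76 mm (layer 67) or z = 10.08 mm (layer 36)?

layer 67 (z = 18.76 mm)

Layer 67 (z = 18.76): the 24.5×11 cube contributes its full rectangle (area 269.50 mm²); the r=11.5 sphere at (3.5, 2.5) slices to a regular 16-gon of circumradius 11.476 (√(r²−h²) with h=0.74 from center) (area = (16/2)·11.476²·sin(360°/16) = 403.20 mm²); the cube at (9, 2.5) is not intersected at this z (z outside [1, 13]); Merging all regions: the regions partially overlap — summed areas 672.70 mm² minus the doubly-counted overlap 152.91 mm² gives 519.79 mm² — area = 519.79 mm². So its area = 519.79 mm². Layer 36 (z = 10.08): the cube is present — its section is the full 24.5×11 rectangle (area 269.50 mm²); the sphere at (3.5, 2.5): section is a regular 16-gon, circumradius = √(r²−h²) = √(11.5²−9.42²) = 6.596 (area = (16/2)·6.596²·sin(360°/16) = 133.22 mm²); the cube at (9, 2.5) (footprint 8×19.5) is included at this height (area 156.00 mm²); Merging all regions: the regions partially overlap — summed areas 558.72 mm² minus the doubly-counted overlap 147.57 mm² gives 411.15 mm² — area = 411.15 mm². So its area = 411.15 mm². Layer 67 is larger (519.79 vs 411.15 mm²).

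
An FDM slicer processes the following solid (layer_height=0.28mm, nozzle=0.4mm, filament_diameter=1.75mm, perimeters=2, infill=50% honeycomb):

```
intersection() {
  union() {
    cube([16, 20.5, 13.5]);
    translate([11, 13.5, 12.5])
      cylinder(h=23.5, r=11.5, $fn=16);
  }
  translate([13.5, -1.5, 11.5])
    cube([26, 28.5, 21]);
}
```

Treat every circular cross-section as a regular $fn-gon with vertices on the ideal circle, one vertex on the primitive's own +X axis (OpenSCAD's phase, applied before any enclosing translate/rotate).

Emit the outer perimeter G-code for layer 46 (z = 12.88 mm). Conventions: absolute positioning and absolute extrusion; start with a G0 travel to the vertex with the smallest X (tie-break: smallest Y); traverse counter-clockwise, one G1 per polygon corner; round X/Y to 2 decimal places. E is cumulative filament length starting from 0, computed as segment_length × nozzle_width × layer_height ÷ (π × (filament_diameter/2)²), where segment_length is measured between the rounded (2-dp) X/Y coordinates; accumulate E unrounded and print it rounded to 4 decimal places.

G0 X13.50 Y0.00 Z12.88
G1 X16.00 Y0.00 E0.1164
G1 X16.00 Y3.28 E0.2691
G1 X19.13 Y5.37 E0.4444
G1 X21.62 Y9.10 E0.6532
G1 X22.50 Y13.50 E0.8622
G1 X21.62 Y17.90 E1.0711
G1 X19.13 Y21.63 E1.2799
G1 X15.40 Y24.12 E1.4888
G1 X13.50 Y24.50 E1.5790
G1 X13.50 Y0.00 E2.7198

At z = 12.88 mm: the cube (footprint 16×20.5) is included at this height; the r=11.5 cylinder at (11, 13.5) gives a regular 16-gon of circumradius 11.5 (constant along its height); Combining (union): the regions partially overlap (shared area 263.93 mm²), so overlapping operands fuse into one piece — 1 connected region; the cube at (13.5, -1.5) is present — its section is the full 26×28.5 rectangle; Taking the intersection: the 26×28.5 cube at (13.5, -1.5) partially overlaps that combined region; clipping to the common part keeps 153.13 mm² — 1 connected region. The outline is a single polygon with 10 vertices. Extrusion per mm of travel: 0.4 × 0.28 / (π × 0.875²) = 0.046564. Accumulating E over each segment gives final E = 2.7198.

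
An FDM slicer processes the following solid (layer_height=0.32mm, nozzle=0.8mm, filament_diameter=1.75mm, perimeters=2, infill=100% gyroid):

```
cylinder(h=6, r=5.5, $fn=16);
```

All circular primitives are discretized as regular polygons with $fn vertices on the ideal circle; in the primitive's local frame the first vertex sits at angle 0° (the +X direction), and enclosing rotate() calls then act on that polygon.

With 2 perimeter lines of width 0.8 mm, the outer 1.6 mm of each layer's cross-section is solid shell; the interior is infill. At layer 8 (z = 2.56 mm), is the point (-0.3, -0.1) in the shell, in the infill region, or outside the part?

infill

At z = 2.56 mm: the cylinder: section is a regular 16-gon, circumradius r=5.5. Overall, the cross-section is a single solid region. The nearest boundary edge runs (-5.50, 0.00)→(-5.08, -2.10); distance from the point to it = 5.08 mm. The point is inside the cross-section and 5.08 mm from the nearest boundary — more than the 1.6 mm shell width (2 × 0.8), so it's in the infill interior.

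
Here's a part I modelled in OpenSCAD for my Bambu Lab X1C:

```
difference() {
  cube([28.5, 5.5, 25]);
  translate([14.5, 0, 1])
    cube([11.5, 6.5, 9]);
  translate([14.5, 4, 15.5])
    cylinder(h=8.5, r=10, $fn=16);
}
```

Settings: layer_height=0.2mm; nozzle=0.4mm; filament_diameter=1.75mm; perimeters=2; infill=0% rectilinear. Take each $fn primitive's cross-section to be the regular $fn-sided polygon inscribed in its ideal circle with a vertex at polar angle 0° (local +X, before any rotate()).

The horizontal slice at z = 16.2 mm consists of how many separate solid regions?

At z = 16.2 mm: the cube (footprint 28.5×5.5) is included at this height; the cube at (14.5, 0) is not intersected at this z (z outside [1, 10]); the r=10 cylinder at (14.5, 4) gives a regular 16-gon of circumradius 10 (constant along its height); Taking the first minus the rest: starting from the 28.5×5.5 cube, the r=10 cylinder at (14.5, 4) partially overlaps it — only the 106.36 mm² overlap (of its 306.15 mm²) is removed, clipping the outline — 2 connected regions. The result has 2 disconnected regions.

2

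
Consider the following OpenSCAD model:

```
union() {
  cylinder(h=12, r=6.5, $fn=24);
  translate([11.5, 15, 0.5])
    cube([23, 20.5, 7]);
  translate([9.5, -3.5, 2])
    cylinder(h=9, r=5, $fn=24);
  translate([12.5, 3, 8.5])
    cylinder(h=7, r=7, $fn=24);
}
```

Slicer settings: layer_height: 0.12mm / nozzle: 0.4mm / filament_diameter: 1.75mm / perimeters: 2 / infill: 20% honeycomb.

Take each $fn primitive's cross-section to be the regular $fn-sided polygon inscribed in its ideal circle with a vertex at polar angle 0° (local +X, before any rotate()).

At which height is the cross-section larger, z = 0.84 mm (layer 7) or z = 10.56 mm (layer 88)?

Layer 7 (z = 0.84): the r=6.5 cylinder contributes a regular 24-gon of circumradius 6.5 (area = (24/2)·6.500²·sin(360°/24) = 131.22 mm²); the cube at (11.5, 15) (footprint 23×20.5) is included at this height (area 471.50 mm²); the cylinder at (9.5, -3.5) does not reach this height (z outside [2, 11]); the cylinder at (12.5, 3) is absent (z outside [8.5, 15.5]); Merging all regions: the 2 present regions are separate (no shared area or edge), so areas and boundary lengths simply add and each stays a separate island — area = 602.72 mm². So its area = 602.72 mm². Layer 88 (z = 10.56): the r=6.5 cylinder gives a regular 24-gon of circumradius 6.5 (constant along its height) (area = (24/2)·6.500²·sin(360°/24) = 131.22 mm²); the cube at (11.5, 15) is absent (z outside [0.5, 7.5]); the cylinder at (9.5, -3.5): section is a regular 24-gon, circumradius r=5 (area = (24/2)·5.000²·sin(360°/24) = 77.65 mm²); the r=7 cylinder at (12.5, 3) contributes a regular 24-gon of circumradius 7 (area = (24/2)·7.000²·sin(360°/24) = 152.19 mm²); Combining (union): the regions partially overlap — summed areas 361.05 mm² minus the doubly-counted overlap 37.01 mm² gives 324.04 mm² — area = 324.04 mm². So its area = 324.04 mm². Layer 7 is larger (602.72 vs 324.04 mm²).

layer 7 (z = 0.84 mm)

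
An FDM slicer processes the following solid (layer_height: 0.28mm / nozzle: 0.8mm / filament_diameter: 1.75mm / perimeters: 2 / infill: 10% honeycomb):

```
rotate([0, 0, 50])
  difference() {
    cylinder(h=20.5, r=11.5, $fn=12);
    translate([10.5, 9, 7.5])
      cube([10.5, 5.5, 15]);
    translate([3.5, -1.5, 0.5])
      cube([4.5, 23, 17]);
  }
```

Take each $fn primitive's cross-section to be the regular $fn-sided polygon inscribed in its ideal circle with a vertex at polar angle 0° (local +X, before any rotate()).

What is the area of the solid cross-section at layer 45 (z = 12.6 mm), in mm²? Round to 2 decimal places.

347.04 mm²

At z = 12.6 mm: the r=11.5 cylinder contributes a regular 12-gon of circumradius 11.5 (area = (12/2)·11.500²·sin(360°/12) = 396.75 mm²); the cube at (10.5, 9) is present — its section is the full 10.5×5.5 rectangle (area 57.75 mm²); the cube at (3.5, -1.5) (footprint 4.5×23) is included at this height (area 103.50 mm²); After the difference (first − rest): starting from the r=11.5 cylinder (396.75 mm²), the 10.5×5.5 cube at (10.5, 9) misses the remaining region (no effect); the 4.5×23 cube at (3.5, -1.5) partially overlaps it — only the 49.71 mm² overlap (of its 103.50 mm²) is removed, clipping the outline — area = 347.04 mm²; (whole slice rotated 50° about Z — lengths, areas and connectivity unchanged). Overall, the cross-section is a single solid region. Net area = 347.04 mm².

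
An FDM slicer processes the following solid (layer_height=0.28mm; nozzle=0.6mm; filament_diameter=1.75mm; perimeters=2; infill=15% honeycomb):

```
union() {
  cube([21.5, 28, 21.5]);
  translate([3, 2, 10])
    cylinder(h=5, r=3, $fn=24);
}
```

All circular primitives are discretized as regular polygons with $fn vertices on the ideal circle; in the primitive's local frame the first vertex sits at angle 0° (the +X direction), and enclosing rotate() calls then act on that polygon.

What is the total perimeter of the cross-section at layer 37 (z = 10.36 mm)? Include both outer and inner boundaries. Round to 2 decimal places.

At z = 10.36 mm: the cube is present — its section is the full 21.5×28 rectangle (perimeter 99.00 mm); the r=3 cylinder at (3, 2) contributes a regular 24-gon of circumradius 3 (perimeter = 2·24·3.000·sin(180°/24) = 18.80 mm); Combining (union): the regions partially overlap (shared area 24.94 mm²), so the edge portions inside another operand are dropped and the merged outline is re-measured after clipping — boundary = 99.58 mm. Overall, the cross-section is a single solid region. Total boundary length (outer) = 99.58 mm.

99.58 mm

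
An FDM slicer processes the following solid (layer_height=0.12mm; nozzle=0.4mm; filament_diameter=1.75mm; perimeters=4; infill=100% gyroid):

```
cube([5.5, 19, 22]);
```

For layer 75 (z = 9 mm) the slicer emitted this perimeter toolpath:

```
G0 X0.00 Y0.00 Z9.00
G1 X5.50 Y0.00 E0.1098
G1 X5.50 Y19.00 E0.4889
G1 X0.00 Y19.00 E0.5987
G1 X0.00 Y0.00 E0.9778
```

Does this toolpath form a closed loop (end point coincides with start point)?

Start point (G0): (0.00, 0.00). End point (last G1): the path returns to the start — closed.

yes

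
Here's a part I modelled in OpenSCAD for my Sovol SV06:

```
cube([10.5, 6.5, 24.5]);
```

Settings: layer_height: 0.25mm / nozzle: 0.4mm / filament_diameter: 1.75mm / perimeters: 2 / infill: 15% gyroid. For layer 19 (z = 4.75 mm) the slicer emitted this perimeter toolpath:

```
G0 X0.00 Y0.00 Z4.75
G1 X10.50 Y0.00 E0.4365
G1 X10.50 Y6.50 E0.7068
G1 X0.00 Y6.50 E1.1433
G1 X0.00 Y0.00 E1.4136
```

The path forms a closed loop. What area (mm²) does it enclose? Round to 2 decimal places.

Apply the shoelace formula to the sequence of (X, Y) vertices; enclosed area = 68.25 mm².

68.25 mm²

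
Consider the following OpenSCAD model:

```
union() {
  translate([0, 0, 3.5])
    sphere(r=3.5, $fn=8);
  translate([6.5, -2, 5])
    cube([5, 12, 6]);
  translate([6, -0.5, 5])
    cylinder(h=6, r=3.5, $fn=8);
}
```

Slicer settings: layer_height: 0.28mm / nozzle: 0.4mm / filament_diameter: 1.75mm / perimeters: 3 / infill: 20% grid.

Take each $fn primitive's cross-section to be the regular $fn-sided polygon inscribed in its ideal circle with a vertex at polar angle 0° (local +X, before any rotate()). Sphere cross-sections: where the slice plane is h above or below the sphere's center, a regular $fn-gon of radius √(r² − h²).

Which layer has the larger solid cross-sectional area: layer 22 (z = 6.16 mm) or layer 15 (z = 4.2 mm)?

Layer 22 (z = 6.16): the r=3.5 sphere slices to a regular 8-gon of circumradius 2.275 (√(r²−h²) with h=2.66 from center) (area = (8/2)·2.275²·sin(360°/8) = 14.64 mm²); the 5×12 cube at (6.5, -2) contributes its full rectangle (area 60.00 mm²); the r=3.5 cylinder at (6, -0.5) contributes a regular 8-gon of circumradius 3.5 (area = (8/2)·3.500²·sin(360°/8) = 34.65 mm²); Taking the union: the regions partially overlap — summed areas 109.28 mm² minus the doubly-counted overlap 11.00 mm² gives 98.29 mm² — area = 98.29 mm². So its area = 98.29 mm². Layer 15 (z = 4.2): the r=3.5 sphere contributes a regular 8-gon of circumradius √(3.5²−0.7²) = 3.429 (area = (8/2)·3.429²·sin(360°/8) = 33.26 mm²); the cube at (6.5, -2) is absent (z outside [5, 11]); the cylinder at (6, -0.5) is not intersected at this z (z outside [5, 11]); Combining (union): only the r=3.5 sphere is present, so the union is just that shape — area = 33.26 mm². So its area = 33.26 mm². Layer 22 is larger (98.29 vs 33.26 mm²).

layer 22 (z = 6.16 mm)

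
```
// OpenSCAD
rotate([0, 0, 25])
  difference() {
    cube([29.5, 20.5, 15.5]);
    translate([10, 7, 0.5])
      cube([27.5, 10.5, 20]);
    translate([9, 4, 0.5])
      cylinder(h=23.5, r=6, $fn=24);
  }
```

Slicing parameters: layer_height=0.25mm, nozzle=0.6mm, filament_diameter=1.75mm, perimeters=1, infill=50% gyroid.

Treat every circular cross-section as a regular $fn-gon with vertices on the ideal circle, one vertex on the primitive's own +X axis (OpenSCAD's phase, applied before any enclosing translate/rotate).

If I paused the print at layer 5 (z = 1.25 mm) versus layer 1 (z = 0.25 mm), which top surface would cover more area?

layer 1 (z = 0.25 mm)

Layer 5 (z = 1.25): the cube is present — its section is the full 29.5×20.5 rectangle (area 604.75 mm²); the cube at (10, 7) (footprint 27.5×10.5) is included at this height (area 288.75 mm²); the r=6 cylinder at (9, 4) gives a regular 24-gon of circumradius 6 (constant along its height) (area = (24/2)·6.000²·sin(360°/24) = 111.81 mm²); Subtracting the remaining from the first: starting from the 29.5×20.5 cube (604.75 mm²), the 27.5×10.5 cube at (10, 7) partially overlaps it — only the 204.75 mm² overlap (of its 288.75 mm²) is removed, clipping the outline; the r=6 cylinder at (9, 4) partially overlaps it — only the 91.85 mm² overlap (of its 111.81 mm²) is removed, clipping the outline — area = 308.15 mm²; (whole slice rotated 25° about Z — lengths, areas and connectivity unchanged). So its area = 308.15 mm². Layer 1 (z = 0.25): the cube (footprint 29.5×20.5) is included at this height (area 604.75 mm²); the cube at (10, 7) does not reach this height (z outside [0.5, 20.5]); the cylinder at (9, 4) is absent (z outside [0.5, 24]); Subtracting the remaining from the first: none of the subtracted shapes is present at this height, so the 29.5×20.5 cube is unchanged — area = 604.75 mm²; (rotated 25° about Z; rotation is an isometry so areas/perimeters/island counts are preserved). So its area = 604.75 mm². Layer 1 is larger (604.75 vs 308.15 mm²).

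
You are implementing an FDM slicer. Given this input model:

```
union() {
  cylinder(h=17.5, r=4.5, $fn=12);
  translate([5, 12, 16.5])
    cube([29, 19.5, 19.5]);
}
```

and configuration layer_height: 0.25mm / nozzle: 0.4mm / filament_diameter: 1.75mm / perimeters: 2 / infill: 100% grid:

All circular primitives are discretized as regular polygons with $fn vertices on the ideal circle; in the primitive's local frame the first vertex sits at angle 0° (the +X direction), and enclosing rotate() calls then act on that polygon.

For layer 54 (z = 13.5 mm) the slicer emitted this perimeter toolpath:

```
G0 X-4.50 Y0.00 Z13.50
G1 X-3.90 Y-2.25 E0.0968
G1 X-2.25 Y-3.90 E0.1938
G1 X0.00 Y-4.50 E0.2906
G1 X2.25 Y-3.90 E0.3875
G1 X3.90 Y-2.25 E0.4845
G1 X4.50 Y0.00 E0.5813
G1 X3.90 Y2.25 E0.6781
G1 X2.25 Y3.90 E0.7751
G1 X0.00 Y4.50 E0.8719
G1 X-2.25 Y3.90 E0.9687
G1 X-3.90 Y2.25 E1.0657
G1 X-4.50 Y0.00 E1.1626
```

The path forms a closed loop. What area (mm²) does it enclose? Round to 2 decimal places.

Apply the shoelace formula to the sequence of (X, Y) vertices; enclosed area = 60.79 mm².

60.79 mm²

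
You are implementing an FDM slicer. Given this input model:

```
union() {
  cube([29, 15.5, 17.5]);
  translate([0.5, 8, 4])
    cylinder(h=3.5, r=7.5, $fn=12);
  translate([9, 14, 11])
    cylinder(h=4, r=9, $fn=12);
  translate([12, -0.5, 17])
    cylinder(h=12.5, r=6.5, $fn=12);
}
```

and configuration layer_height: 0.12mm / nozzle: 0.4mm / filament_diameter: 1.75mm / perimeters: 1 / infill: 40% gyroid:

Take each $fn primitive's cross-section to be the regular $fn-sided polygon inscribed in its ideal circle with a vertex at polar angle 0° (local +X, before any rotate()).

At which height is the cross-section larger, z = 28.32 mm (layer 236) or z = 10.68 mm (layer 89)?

Layer 236 (z = 28.32): the cube is absent (z outside [0, 17.5]); the cylinder at (0.5, 8) is not intersected at this z (z outside [4, 7.5]); the cylinder at (9, 14) is absent (z outside [11, 15]); the r=6.5 cylinder at (12, -0.5) contributes a regular 12-gon of circumradius 6.5 (area = (12/2)·6.500²·sin(360°/12) = 126.75 mm²); Taking the union: only the r=6.5 cylinder at (12, -0.5) is present, so the union is just that shape — area = 126.75 mm². So its area = 126.75 mm². Layer 89 (z = 10.68): the cube (footprint 29×15.5) is included at this height (area 449.50 mm²); the cylinder at (0.5, 8) is absent (z outside [4, 7.5]); the cylinder at (9, 14) is not intersected at this z (z outside [11, 15]); the cylinder at (12, -0.5) is absent (z outside [17, 29.5]); Combining (union): only the 29×15.5 cube is present, so the union is just that shape — area = 449.50 mm². So its area = 449.50 mm². Layer 89 is larger (449.50 vs 126.75 mm²).

layer 89 (z = 10.68 mm)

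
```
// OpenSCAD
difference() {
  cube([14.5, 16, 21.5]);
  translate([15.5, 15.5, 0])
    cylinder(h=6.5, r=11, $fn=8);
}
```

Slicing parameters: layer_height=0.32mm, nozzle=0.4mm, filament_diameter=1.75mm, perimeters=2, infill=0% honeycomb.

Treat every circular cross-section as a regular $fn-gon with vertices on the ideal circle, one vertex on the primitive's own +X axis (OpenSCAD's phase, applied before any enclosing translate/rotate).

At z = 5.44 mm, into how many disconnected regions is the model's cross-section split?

At z = 5.44 mm: the cube is present — its section is the full 14.5×16 rectangle; the cylinder at (15.5, 15.5): section is a regular 8-gon, circumradius r=11; After the difference (first − rest): starting from the 14.5×16 cube, the r=11 cylinder at (15.5, 15.5) partially overlaps it — only the 79.72 mm² overlap (of its 342.24 mm²) is removed, clipping the outline — 1 connected region. The result has 1 disconnected region.

1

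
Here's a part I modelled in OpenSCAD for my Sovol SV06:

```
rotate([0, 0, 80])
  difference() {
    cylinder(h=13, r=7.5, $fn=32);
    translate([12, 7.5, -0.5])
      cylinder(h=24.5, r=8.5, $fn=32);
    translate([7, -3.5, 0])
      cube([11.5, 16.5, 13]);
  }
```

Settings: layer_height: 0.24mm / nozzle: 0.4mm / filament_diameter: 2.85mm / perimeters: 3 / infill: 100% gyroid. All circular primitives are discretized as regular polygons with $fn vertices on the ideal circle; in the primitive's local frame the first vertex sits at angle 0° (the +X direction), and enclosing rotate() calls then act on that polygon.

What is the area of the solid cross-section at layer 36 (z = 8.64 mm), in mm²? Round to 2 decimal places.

At z = 8.64 mm: the cylinder: section is a regular 32-gon, circumradius r=7.5 (area = (32/2)·7.500²·sin(360°/32) = 175.58 mm²); the r=8.5 cylinder at (12, 7.5) gives a regular 32-gon of circumradius 8.5 (constant along its height) (area = (32/2)·8.500²·sin(360°/32) = 225.52 mm²); the cube at (7, -3.5) is present — its section is the full 11.5×16.5 rectangle (area 189.75 mm²); Taking the first minus the rest: starting from the r=7.5 cylinder (175.58 mm²), the r=8.5 cylinder at (12, 7.5) partially overlaps it — only the 8.90 mm² overlap (of its 225.52 mm²) is removed, clipping the outline; the 11.5×16.5 cube at (7, -3.5) partially overlaps it — only the 1.06 mm² overlap (of its 189.75 mm²) is removed, clipping the outline — area = 165.61 mm²; (rotated 80° about Z; rotation is an isometry so areas/perimeters/island counts are preserved). Overall, the cross-section is a single solid region. Net area = 165.61 mm².

165.61 mm²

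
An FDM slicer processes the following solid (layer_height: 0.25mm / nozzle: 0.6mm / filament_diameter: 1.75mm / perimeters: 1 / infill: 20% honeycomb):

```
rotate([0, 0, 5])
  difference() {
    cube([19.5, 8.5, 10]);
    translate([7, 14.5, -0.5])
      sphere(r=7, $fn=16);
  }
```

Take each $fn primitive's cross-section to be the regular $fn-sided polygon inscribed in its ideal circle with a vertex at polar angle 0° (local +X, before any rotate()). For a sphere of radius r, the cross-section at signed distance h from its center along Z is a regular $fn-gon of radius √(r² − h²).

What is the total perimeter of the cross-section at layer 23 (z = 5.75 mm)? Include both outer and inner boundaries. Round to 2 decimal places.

56.00 mm

At z = 5.75 mm: the 19.5×8.5 cube contributes its full rectangle (perimeter 56.00 mm); the r=7 sphere at (7, 14.5) slices to a regular 16-gon of circumradius 3.152 (√(r²−h²) with h=6.25 from center) (perimeter = 2·16·3.152·sin(180°/16) = 19.68 mm); Taking the first minus the rest: starting from the 19.5×8.5 cube, the r=7 sphere at (7, 14.5) misses the remaining region (no effect) — boundary = 56.00 mm; (rotated 5° about Z; rotation is an isometry so areas/perimeters/island counts are preserved). Overall, the cross-section is a single solid region. Total boundary length (outer) = 56.00 mm.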